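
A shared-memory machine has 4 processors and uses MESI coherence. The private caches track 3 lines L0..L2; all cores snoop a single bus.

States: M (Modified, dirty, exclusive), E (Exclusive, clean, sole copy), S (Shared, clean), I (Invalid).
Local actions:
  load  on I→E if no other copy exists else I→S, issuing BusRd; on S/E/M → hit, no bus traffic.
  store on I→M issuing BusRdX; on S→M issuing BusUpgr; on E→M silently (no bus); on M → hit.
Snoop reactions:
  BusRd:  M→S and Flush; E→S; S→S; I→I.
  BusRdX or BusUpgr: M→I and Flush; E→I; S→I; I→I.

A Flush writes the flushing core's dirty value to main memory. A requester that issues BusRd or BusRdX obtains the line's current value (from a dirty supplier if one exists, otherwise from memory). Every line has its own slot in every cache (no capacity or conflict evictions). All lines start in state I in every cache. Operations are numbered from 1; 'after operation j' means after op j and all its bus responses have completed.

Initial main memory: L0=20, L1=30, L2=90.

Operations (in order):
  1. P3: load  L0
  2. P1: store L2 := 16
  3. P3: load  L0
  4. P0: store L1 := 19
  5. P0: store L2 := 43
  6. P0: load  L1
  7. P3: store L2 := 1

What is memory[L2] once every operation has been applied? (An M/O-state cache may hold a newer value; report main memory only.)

[1] P3: load  L0 | P0:I, P1:I, P2:I, P3:E(20) | bus: BusRd
[2] P1: store L2 := 16 | P0:I, P1:M(16), P2:I, P3:I | bus: BusRdX
[3] P3: load  L0 | P0:I, P1:I, P2:I, P3:E(20) | bus: none
[4] P0: store L1 := 19 | P0:M(19), P1:I, P2:I, P3:I | bus: BusRdX
[5] P0: store L2 := 43 | P0:M(43), P1:I, P2:I, P3:I | bus: BusRdX,Flush
[6] P0: load  L1 | P0:M(19), P1:I, P2:I, P3:I | bus: none
[7] P3: store L2 := 1 | P0:I, P1:I, P2:I, P3:M(1) | bus: BusRdX,Flush

memory[L2] = 43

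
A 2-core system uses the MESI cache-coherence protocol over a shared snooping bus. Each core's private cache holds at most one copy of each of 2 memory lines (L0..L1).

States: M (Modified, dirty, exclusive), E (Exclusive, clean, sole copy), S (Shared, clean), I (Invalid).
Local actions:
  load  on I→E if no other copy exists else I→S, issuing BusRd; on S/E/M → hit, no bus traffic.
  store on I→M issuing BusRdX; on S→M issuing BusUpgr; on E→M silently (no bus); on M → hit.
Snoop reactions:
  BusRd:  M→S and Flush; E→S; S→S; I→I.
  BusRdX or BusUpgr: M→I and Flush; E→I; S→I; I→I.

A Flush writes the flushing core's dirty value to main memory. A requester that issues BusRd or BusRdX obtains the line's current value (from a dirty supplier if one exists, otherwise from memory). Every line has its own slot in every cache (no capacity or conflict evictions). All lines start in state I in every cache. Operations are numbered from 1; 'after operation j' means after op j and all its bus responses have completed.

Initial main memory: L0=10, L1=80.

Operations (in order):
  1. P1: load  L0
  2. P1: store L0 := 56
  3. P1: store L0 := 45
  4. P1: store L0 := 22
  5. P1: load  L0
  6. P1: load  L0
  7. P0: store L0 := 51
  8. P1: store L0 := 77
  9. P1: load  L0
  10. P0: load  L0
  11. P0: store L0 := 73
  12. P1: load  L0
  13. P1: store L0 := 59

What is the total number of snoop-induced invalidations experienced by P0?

step 1: P1: load  L0  ⟶  IE  (L0)  txn=BusRd  M[L0]=10
step 2: P1: store L0 := 56  ⟶  IM  (L0)  txn=∅  M[L0]=10
step 3: P1: store L0 := 45  ⟶  IM  (L0)  txn=∅  M[L0]=10
step 4: P1: store L0 := 22  ⟶  IM  (L0)  txn=∅  M[L0]=10
step 5: P1: load  L0  ⟶  IM  (L0)  txn=∅  M[L0]=10
step 6: P1: load  L0  ⟶  IM  (L0)  txn=∅  M[L0]=10
step 7: P0: store L0 := 51  ⟶  MI  (L0)  txn=BusRdX+Flush  M[L0]=22
step 8: P1: store L0 := 77  ⟶  IM  (L0)  txn=BusRdX+Flush  M[L0]=51
step 9: P1: load  L0  ⟶  IM  (L0)  txn=∅  M[L0]=51
step 10: P0: load  L0  ⟶  SS  (L0)  txn=BusRd+Flush  M[L0]=77
step 11: P0: store L0 := 73  ⟶  MI  (L0)  txn=BusUpgr  M[L0]=77
step 12: P1: load  L0  ⟶  SS  (L0)  txn=BusRd+Flush  M[L0]=73
step 13: P1: store L0 := 59  ⟶  IM  (L0)  txn=BusUpgr  M[L0]=73

invalidations = 2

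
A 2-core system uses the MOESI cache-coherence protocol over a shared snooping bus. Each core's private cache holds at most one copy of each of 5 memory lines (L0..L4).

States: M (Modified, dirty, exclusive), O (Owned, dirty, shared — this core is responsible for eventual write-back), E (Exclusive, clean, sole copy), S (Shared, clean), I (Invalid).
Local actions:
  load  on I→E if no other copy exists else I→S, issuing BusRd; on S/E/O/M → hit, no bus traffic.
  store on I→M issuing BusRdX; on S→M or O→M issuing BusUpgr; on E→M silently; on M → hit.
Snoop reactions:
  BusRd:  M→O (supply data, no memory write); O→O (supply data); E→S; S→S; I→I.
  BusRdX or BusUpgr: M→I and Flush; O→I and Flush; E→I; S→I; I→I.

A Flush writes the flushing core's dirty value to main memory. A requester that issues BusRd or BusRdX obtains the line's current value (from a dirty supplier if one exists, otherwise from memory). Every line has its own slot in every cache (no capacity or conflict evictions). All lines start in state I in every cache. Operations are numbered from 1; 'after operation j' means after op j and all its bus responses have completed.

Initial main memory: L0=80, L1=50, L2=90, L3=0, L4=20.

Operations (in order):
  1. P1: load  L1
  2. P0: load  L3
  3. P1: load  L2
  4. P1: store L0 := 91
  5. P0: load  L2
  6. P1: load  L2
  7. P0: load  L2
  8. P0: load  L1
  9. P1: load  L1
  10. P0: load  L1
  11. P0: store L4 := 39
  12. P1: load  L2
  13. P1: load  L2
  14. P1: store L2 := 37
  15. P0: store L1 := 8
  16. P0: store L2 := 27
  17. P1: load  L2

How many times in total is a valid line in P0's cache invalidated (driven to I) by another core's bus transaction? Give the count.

  op1 P1: load  L1 → I/E on L1; bus BusRd; mem=50
  op2 P0: load  L3 → E/I on L3; bus BusRd; mem=0
  op3 P1: load  L2 → I/E on L2; bus BusRd; mem=90
  op4 P1: store L0 := 91 → I/M on L0; bus BusRdX; mem=80
  op5 P0: load  L2 → S/S on L2; bus BusRd; mem=90
  op6 P1: load  L2 → S/S on L2; bus (none); mem=90
  op7 P0: load  L2 → S/S on L2; bus (none); mem=90
  op8 P0: load  L1 → S/S on L1; bus BusRd; mem=50
  op9 P1: load  L1 → S/S on L1; bus (none); mem=50
  op10 P0: load  L1 → S/S on L1; bus (none); mem=50
  op11 P0: store L4 := 39 → M/I on L4; bus BusRdX; mem=20
  op12 P1: load  L2 → S/S on L2; bus (none); mem=90
  op13 P1: load  L2 → S/S on L2; bus (none); mem=90
  op14 P1: store L2 := 37 → I/M on L2; bus BusUpgr; mem=90
  op15 P0: store L1 := 8 → M/I on L1; bus BusUpgr; mem=50
  op16 P0: store L2 := 27 → M/I on L2; bus BusRdX Flush; mem=37
  op17 P1: load  L2 → O/S on L2; bus BusRd; mem=37

invalidations = 1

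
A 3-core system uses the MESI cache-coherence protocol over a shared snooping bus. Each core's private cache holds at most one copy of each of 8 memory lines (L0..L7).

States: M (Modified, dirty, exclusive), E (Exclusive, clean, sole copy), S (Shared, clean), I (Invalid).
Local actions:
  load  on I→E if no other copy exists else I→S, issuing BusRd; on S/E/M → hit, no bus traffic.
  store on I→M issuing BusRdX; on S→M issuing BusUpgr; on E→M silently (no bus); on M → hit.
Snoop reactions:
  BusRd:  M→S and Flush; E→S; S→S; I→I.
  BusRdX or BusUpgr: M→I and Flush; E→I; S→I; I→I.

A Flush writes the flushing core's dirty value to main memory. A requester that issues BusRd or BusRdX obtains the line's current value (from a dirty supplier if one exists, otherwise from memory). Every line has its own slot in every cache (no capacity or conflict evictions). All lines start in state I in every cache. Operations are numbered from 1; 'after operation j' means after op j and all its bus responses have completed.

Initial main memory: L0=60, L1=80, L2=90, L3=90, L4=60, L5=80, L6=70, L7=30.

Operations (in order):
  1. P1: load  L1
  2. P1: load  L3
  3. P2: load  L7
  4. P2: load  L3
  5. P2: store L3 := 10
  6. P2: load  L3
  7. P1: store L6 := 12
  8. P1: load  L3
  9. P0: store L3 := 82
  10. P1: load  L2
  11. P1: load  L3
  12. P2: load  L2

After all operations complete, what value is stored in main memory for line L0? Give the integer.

memory[L0] = 60

[1] P1: load  L1 | P0:I, P1:E(80), P2:I | bus: BusRd
[2] P1: load  L3 | P0:I, P1:E(90), P2:I | bus: BusRd
[3] P2: load  L7 | P0:I, P1:I, P2:E(30) | bus: BusRd
[4] P2: load  L3 | P0:I, P1:S(90), P2:S(90) | bus: BusRd
[5] P2: store L3 := 10 | P0:I, P1:I, P2:M(10) | bus: BusUpgr
[6] P2: load  L3 | P0:I, P1:I, P2:M(10) | bus: none
[7] P1: store L6 := 12 | P0:I, P1:M(12), P2:I | bus: BusRdX
[8] P1: load  L3 | P0:I, P1:S(10), P2:S(10) | bus: BusRd,Flush
[9] P0: store L3 := 82 | P0:M(82), P1:I, P2:I | bus: BusRdX
[10] P1: load  L2 | P0:I, P1:E(90), P2:I | bus: BusRd
[11] P1: load  L3 | P0:S(82), P1:S(82), P2:I | bus: BusRd,Flush
[12] P2: load  L2 | P0:I, P1:S(90), P2:S(90) | bus: BusRd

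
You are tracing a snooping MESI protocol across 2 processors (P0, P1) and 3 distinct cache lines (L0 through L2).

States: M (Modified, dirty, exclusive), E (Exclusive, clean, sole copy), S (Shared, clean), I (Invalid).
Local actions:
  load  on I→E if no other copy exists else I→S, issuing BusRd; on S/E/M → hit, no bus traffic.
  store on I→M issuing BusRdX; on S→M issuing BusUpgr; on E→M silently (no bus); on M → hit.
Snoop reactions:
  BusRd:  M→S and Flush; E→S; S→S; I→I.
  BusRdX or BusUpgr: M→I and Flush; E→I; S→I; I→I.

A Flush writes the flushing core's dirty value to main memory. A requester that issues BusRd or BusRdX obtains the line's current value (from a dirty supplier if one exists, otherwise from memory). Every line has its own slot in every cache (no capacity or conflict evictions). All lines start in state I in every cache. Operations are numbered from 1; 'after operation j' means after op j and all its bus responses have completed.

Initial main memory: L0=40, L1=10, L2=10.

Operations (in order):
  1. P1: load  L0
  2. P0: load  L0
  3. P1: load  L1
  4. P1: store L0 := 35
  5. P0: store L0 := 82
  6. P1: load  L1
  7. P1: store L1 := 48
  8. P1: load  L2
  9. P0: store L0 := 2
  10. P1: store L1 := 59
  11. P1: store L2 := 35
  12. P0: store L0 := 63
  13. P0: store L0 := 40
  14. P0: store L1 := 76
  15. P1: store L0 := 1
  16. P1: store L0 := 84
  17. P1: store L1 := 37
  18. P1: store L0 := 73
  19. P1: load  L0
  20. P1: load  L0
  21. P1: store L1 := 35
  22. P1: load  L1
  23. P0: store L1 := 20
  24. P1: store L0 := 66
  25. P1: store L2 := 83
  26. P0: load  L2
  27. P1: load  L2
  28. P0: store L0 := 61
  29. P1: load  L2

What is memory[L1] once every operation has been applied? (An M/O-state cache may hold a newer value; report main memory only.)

[1] P1: load  L0 | P0:I, P1:E(40) | bus: BusRd
[2] P0: load  L0 | P0:S(40), P1:S(40) | bus: BusRd
[3] P1: load  L1 | P0:I, P1:E(10) | bus: BusRd
[4] P1: store L0 := 35 | P0:I, P1:M(35) | bus: BusUpgr
[5] P0: store L0 := 82 | P0:M(82), P1:I | bus: BusRdX,Flush
[6] P1: load  L1 | P0:I, P1:E(10) | bus: none
[7] P1: store L1 := 48 | P0:I, P1:M(48) | bus: none
[8] P1: load  L2 | P0:I, P1:E(10) | bus: BusRd
[9] P0: store L0 := 2 | P0:M(2), P1:I | bus: none
[10] P1: store L1 := 59 | P0:I, P1:M(59) | bus: none
[11] P1: store L2 := 35 | P0:I, P1:M(35) | bus: none
[12] P0: store L0 := 63 | P0:M(63), P1:I | bus: none
[13] P0: store L0 := 40 | P0:M(40), P1:I | bus: none
[14] P0: store L1 := 76 | P0:M(76), P1:I | bus: BusRdX,Flush
[15] P1: store L0 := 1 | P0:I, P1:M(1) | bus: BusRdX,Flush
[16] P1: store L0 := 84 | P0:I, P1:M(84) | bus: none
[17] P1: store L1 := 37 | P0:I, P1:M(37) | bus: BusRdX,Flush
[18] P1: store L0 := 73 | P0:I, P1:M(73) | bus: none
[19] P1: load  L0 | P0:I, P1:M(73) | bus: none
[20] P1: load  L0 | P0:I, P1:M(73) | bus: none
[21] P1: store L1 := 35 | P0:I, P1:M(35) | bus: none
[22] P1: load  L1 | P0:I, P1:M(35) | bus: none
[23] P0: store L1 := 20 | P0:M(20), P1:I | bus: BusRdX,Flush
[24] P1: store L0 := 66 | P0:I, P1:M(66) | bus: none
[25] P1: store L2 := 83 | P0:I, P1:M(83) | bus: none
[26] P0: load  L2 | P0:S(83), P1:S(83) | bus: BusRd,Flush
[27] P1: load  L2 | P0:S(83), P1:S(83) | bus: none
[28] P0: store L0 := 61 | P0:M(61), P1:I | bus: BusRdX,Flush
[29] P1: load  L2 | P0:S(83), P1:S(83) | bus: none

memory[L1] = 35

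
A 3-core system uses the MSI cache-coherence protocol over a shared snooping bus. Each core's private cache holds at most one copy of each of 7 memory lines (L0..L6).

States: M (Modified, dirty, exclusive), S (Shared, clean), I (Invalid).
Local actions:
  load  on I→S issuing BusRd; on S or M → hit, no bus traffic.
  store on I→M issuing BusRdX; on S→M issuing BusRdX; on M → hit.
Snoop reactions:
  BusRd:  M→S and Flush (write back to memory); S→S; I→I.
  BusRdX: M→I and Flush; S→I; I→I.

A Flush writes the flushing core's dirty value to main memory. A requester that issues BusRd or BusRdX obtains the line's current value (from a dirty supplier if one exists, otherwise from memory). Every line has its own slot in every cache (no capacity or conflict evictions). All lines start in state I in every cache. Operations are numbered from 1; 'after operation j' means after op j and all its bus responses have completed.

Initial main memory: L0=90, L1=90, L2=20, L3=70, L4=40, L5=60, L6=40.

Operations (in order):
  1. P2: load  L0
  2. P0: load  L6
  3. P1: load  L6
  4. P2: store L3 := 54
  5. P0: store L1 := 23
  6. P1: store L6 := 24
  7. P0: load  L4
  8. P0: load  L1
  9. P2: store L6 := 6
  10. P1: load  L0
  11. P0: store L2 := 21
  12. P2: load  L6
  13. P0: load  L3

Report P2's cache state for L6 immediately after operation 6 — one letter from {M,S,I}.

[1] P2: load  L0 | P0:I, P1:I, P2:S(90) | bus: BusRd
[2] P0: load  L6 | P0:S(40), P1:I, P2:I | bus: BusRd
[3] P1: load  L6 | P0:S(40), P1:S(40), P2:I | bus: BusRd
[4] P2: store L3 := 54 | P0:I, P1:I, P2:M(54) | bus: BusRdX
[5] P0: store L1 := 23 | P0:M(23), P1:I, P2:I | bus: BusRdX
[6] P1: store L6 := 24 | P0:I, P1:M(24), P2:I | bus: BusRdX
[7] P0: load  L4 | P0:S(40), P1:I, P2:I | bus: BusRd
[8] P0: load  L1 | P0:M(23), P1:I, P2:I | bus: none
[9] P2: store L6 := 6 | P0:I, P1:I, P2:M(6) | bus: BusRdX,Flush
[10] P1: load  L0 | P0:I, P1:S(90), P2:S(90) | bus: BusRd
[11] P0: store L2 := 21 | P0:M(21), P1:I, P2:I | bus: BusRdX
[12] P2: load  L6 | P0:I, P1:I, P2:M(6) | bus: none
[13] P0: load  L3 | P0:S(54), P1:I, P2:S(54) | bus: BusRd,Flush

state = I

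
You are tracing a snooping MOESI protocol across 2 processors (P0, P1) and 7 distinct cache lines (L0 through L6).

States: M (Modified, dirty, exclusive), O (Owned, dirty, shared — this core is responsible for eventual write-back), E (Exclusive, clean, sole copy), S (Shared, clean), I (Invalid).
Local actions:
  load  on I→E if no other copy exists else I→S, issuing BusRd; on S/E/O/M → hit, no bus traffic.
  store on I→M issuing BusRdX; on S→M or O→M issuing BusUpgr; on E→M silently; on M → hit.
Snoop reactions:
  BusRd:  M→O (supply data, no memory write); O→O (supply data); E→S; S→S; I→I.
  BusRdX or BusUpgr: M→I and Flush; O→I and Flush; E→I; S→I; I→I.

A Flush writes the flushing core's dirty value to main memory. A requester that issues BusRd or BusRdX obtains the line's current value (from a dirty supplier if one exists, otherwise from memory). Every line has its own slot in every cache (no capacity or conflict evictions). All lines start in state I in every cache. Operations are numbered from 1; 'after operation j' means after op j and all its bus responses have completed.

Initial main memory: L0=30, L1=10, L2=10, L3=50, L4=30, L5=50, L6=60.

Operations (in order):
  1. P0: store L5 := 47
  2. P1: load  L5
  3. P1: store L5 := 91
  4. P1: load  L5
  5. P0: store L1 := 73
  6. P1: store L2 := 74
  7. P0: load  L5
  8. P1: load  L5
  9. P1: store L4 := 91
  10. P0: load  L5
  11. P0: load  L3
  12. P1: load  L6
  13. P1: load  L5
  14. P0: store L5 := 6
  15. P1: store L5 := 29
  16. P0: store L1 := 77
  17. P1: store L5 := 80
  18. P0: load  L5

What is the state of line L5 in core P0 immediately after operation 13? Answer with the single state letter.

state = S

step 1: P0: store L5 := 47  ⟶  MI  (L5)  txn=BusRdX  M[L5]=50
step 2: P1: load  L5  ⟶  OS  (L5)  txn=BusRd  M[L5]=50
step 3: P1: store L5 := 91  ⟶  IM  (L5)  txn=BusUpgr+Flush  M[L5]=47
step 4: P1: load  L5  ⟶  IM  (L5)  txn=∅  M[L5]=47
step 5: P0: store L1 := 73  ⟶  MI  (L1)  txn=BusRdX  M[L1]=10
step 6: P1: store L2 := 74  ⟶  IM  (L2)  txn=BusRdX  M[L2]=10
step 7: P0: load  L5  ⟶  SO  (L5)  txn=BusRd  M[L5]=47
step 8: P1: load  L5  ⟶  SO  (L5)  txn=∅  M[L5]=47
step 9: P1: store L4 := 91  ⟶  IM  (L4)  txn=BusRdX  M[L4]=30
step 10: P0: load  L5  ⟶  SO  (L5)  txn=∅  M[L5]=47
step 11: P0: load  L3  ⟶  EI  (L3)  txn=BusRd  M[L3]=50
step 12: P1: load  L6  ⟶  IE  (L6)  txn=BusRd  M[L6]=60
step 13: P1: load  L5  ⟶  SO  (L5)  txn=∅  M[L5]=47
step 14: P0: store L5 := 6  ⟶  MI  (L5)  txn=BusUpgr+Flush  M[L5]=91
step 15: P1: store L5 := 29  ⟶  IM  (L5)  txn=BusRdX+Flush  M[L5]=6
step 16: P0: store L1 := 77  ⟶  MI  (L1)  txn=∅  M[L1]=10
step 17: P1: store L5 := 80  ⟶  IM  (L5)  txn=∅  M[L5]=6
step 18: P0: load  L5  ⟶  SO  (L5)  txn=BusRd  M[L5]=6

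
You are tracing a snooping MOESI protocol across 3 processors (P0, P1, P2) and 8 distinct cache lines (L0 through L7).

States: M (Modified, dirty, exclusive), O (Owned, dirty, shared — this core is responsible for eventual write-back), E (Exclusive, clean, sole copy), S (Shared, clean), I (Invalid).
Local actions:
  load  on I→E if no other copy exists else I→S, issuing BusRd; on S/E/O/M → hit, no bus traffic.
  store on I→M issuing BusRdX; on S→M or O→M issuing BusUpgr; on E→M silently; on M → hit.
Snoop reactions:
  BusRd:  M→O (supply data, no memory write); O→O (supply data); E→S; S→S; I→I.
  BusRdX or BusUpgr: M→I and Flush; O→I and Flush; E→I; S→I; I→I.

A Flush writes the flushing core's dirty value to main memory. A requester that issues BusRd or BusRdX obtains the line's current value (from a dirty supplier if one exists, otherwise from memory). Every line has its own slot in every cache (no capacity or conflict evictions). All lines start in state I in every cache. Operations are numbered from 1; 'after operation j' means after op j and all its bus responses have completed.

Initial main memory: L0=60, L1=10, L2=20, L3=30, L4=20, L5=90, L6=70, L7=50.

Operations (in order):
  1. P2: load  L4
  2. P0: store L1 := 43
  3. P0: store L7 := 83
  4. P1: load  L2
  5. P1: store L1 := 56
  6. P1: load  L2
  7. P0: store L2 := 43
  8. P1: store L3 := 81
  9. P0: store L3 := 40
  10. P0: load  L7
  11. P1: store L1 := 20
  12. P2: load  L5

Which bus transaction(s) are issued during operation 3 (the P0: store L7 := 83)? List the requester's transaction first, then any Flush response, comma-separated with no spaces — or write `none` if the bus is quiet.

1. P2: load  L4  bus=[BusRd]  L4: P0=I P1=I P2=E  mem[L4]=20
2. P0: store L1 := 43  bus=[BusRdX]  L1: P0=M P1=I P2=I  mem[L1]=10
3. P0: store L7 := 83  bus=[BusRdX]  L7: P0=M P1=I P2=I  mem[L7]=50
4. P1: load  L2  bus=[BusRd]  L2: P0=I P1=E P2=I  mem[L2]=20
5. P1: store L1 := 56  bus=[BusRdX,Flush]  L1: P0=I P1=M P2=I  mem[L1]=43
6. P1: load  L2  bus=[-]  L2: P0=I P1=E P2=I  mem[L2]=20
7. P0: store L2 := 43  bus=[BusRdX]  L2: P0=M P1=I P2=I  mem[L2]=20
8. P1: store L3 := 81  bus=[BusRdX]  L3: P0=I P1=M P2=I  mem[L3]=30
9. P0: store L3 := 40  bus=[BusRdX,Flush]  L3: P0=M P1=I P2=I  mem[L3]=81
10. P0: load  L7  bus=[-]  L7: P0=M P1=I P2=I  mem[L7]=50
11. P1: store L1 := 20  bus=[-]  L1: P0=I P1=M P2=I  mem[L1]=43
12. P2: load  L5  bus=[BusRd]  L5: P0=I P1=I P2=E  mem[L5]=90

bus = BusRdX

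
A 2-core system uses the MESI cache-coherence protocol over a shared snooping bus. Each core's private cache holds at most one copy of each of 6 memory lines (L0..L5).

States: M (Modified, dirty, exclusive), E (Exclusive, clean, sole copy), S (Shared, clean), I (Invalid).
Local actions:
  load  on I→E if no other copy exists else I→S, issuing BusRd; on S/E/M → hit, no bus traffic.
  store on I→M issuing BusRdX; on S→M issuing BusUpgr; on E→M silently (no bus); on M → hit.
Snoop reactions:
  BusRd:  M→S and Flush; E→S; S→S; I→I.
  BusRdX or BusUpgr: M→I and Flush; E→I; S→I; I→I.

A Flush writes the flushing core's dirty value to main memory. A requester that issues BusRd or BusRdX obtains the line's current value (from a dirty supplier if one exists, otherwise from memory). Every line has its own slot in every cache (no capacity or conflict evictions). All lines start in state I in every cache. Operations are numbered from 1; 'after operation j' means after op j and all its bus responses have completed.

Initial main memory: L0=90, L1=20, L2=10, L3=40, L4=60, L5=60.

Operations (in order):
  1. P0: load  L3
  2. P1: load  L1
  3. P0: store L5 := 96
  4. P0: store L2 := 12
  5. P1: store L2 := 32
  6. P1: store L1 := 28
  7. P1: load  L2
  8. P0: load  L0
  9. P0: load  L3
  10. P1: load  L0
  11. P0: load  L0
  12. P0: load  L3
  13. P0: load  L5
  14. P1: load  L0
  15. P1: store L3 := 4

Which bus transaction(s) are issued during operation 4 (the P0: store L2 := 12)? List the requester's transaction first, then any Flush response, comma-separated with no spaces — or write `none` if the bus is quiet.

step 1: P0: load  L3  ⟶  EI  (L3)  txn=BusRd  M[L3]=40
step 2: P1: load  L1  ⟶  IE  (L1)  txn=BusRd  M[L1]=20
step 3: P0: store L5 := 96  ⟶  MI  (L5)  txn=BusRdX  M[L5]=60
step 4: P0: store L2 := 12  ⟶  MI  (L2)  txn=BusRdX  M[L2]=10
step 5: P1: store L2 := 32  ⟶  IM  (L2)  txn=BusRdX+Flush  M[L2]=12
step 6: P1: store L1 := 28  ⟶  IM  (L1)  txn=∅  M[L1]=20
step 7: P1: load  L2  ⟶  IM  (L2)  txn=∅  M[L2]=12
step 8: P0: load  L0  ⟶  EI  (L0)  txn=BusRd  M[L0]=90
step 9: P0: load  L3  ⟶  EI  (L3)  txn=∅  M[L3]=40
step 10: P1: load  L0  ⟶  SS  (L0)  txn=BusRd  M[L0]=90
step 11: P0: load  L0  ⟶  SS  (L0)  txn=∅  M[L0]=90
step 12: P0: load  L3  ⟶  EI  (L3)  txn=∅  M[L3]=40
step 13: P0: load  L5  ⟶  MI  (L5)  txn=∅  M[L5]=60
step 14: P1: load  L0  ⟶  SS  (L0)  txn=∅  M[L0]=90
step 15: P1: store L3 := 4  ⟶  IM  (L3)  txn=BusRdX  M[L3]=40

bus = BusRdX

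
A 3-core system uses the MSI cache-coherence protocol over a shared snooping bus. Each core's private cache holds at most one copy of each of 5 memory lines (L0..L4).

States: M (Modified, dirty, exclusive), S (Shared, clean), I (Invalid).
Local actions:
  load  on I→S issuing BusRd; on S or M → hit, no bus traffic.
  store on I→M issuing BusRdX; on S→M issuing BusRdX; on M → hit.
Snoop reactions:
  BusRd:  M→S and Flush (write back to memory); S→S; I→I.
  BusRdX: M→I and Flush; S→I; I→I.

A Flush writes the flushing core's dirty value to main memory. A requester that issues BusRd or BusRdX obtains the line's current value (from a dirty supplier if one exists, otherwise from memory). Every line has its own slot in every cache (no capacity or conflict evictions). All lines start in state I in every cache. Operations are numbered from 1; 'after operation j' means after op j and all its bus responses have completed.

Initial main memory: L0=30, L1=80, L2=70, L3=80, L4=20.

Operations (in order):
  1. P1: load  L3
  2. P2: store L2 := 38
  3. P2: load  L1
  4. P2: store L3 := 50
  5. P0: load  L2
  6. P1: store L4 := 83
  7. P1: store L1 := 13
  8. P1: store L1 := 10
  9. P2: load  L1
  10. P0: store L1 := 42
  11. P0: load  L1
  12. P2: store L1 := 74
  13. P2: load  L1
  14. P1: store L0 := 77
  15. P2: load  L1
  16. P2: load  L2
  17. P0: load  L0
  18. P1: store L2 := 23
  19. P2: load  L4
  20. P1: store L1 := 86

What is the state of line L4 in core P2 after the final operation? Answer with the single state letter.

  op1 P1: load  L3 → I/S/I on L3; bus BusRd; mem=80
  op2 P2: store L2 := 38 → I/I/M on L2; bus BusRdX; mem=70
  op3 P2: load  L1 → I/I/S on L1; bus BusRd; mem=80
  op4 P2: store L3 := 50 → I/I/M on L3; bus BusRdX; mem=80
  op5 P0: load  L2 → S/I/S on L2; bus BusRd Flush; mem=38
  op6 P1: store L4 := 83 → I/M/I on L4; bus BusRdX; mem=20
  op7 P1: store L1 := 13 → I/M/I on L1; bus BusRdX; mem=80
  op8 P1: store L1 := 10 → I/M/I on L1; bus (none); mem=80
  op9 P2: load  L1 → I/S/S on L1; bus BusRd Flush; mem=10
  op10 P0: store L1 := 42 → M/I/I on L1; bus BusRdX; mem=10
  op11 P0: load  L1 → M/I/I on L1; bus (none); mem=10
  op12 P2: store L1 := 74 → I/I/M on L1; bus BusRdX Flush; mem=42
  op13 P2: load  L1 → I/I/M on L1; bus (none); mem=42
  op14 P1: store L0 := 77 → I/M/I on L0; bus BusRdX; mem=30
  op15 P2: load  L1 → I/I/M on L1; bus (none); mem=42
  op16 P2: load  L2 → S/I/S on L2; bus (none); mem=38
  op17 P0: load  L0 → S/S/I on L0; bus BusRd Flush; mem=77
  op18 P1: store L2 := 23 → I/M/I on L2; bus BusRdX; mem=38
  op19 P2: load  L4 → I/S/S on L4; bus BusRd Flush; mem=83
  op20 P1: store L1 := 86 → I/M/I on L1; bus BusRdX Flush; mem=74

state = S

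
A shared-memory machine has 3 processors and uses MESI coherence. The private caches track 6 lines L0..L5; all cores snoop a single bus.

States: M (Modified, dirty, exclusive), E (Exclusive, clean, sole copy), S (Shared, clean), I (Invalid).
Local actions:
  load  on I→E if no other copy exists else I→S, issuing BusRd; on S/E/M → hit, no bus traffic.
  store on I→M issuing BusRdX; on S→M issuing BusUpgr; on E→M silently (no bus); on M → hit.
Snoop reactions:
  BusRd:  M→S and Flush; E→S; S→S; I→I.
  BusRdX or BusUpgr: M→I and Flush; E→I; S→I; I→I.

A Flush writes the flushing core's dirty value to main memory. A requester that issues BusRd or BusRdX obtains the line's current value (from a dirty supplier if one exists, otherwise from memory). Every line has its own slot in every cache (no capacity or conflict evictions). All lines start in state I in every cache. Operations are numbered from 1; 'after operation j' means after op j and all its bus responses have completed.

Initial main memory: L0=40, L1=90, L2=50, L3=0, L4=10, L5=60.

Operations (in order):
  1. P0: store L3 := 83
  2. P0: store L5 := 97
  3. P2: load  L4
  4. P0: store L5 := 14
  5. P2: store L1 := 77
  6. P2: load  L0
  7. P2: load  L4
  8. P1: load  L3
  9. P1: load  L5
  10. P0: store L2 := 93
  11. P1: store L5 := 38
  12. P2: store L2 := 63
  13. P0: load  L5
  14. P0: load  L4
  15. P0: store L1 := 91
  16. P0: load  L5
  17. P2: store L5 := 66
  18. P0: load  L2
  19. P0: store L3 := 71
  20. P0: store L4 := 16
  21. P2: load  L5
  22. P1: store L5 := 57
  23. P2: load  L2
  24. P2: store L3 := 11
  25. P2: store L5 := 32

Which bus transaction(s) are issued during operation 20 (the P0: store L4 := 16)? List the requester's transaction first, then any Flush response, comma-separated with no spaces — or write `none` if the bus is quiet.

bus = BusUpgr

step 1: P0: store L3 := 83  ⟶  MII  (L3)  txn=BusRdX  M[L3]=0
step 2: P0: store L5 := 97  ⟶  MII  (L5)  txn=BusRdX  M[L5]=60
step 3: P2: load  L4  ⟶  IIE  (L4)  txn=BusRd  M[L4]=10
step 4: P0: store L5 := 14  ⟶  MII  (L5)  txn=∅  M[L5]=60
step 5: P2: store L1 := 77  ⟶  IIM  (L1)  txn=BusRdX  M[L1]=90
step 6: P2: load  L0  ⟶  IIE  (L0)  txn=BusRd  M[L0]=40
step 7: P2: load  L4  ⟶  IIE  (L4)  txn=∅  M[L4]=10
step 8: P1: load  L3  ⟶  SSI  (L3)  txn=BusRd+Flush  M[L3]=83
step 9: P1: load  L5  ⟶  SSI  (L5)  txn=BusRd+Flush  M[L5]=14
step 10: P0: store L2 := 93  ⟶  MII  (L2)  txn=BusRdX  M[L2]=50
step 11: P1: store L5 := 38  ⟶  IMI  (L5)  txn=BusUpgr  M[L5]=14
step 12: P2: store L2 := 63  ⟶  IIM  (L2)  txn=BusRdX+Flush  M[L2]=93
step 13: P0: load  L5  ⟶  SSI  (L5)  txn=BusRd+Flush  M[L5]=38
step 14: P0: load  L4  ⟶  SIS  (L4)  txn=BusRd  M[L4]=10
step 15: P0: store L1 := 91  ⟶  MII  (L1)  txn=BusRdX+Flush  M[L1]=77
step 16: P0: load  L5  ⟶  SSI  (L5)  txn=∅  M[L5]=38
step 17: P2: store L5 := 66  ⟶  IIM  (L5)  txn=BusRdX  M[L5]=38
step 18: P0: load  L2  ⟶  SIS  (L2)  txn=BusRd+Flush  M[L2]=63
step 19: P0: store L3 := 71  ⟶  MII  (L3)  txn=BusUpgr  M[L3]=83
step 20: P0: store L4 := 16  ⟶  MII  (L4)  txn=BusUpgr  M[L4]=10
step 21: P2: load  L5  ⟶  IIM  (L5)  txn=∅  M[L5]=38
step 22: P1: store L5 := 57  ⟶  IMI  (L5)  txn=BusRdX+Flush  M[L5]=66
step 23: P2: load  L2  ⟶  SIS  (L2)  txn=∅  M[L2]=63
step 24: P2: store L3 := 11  ⟶  IIM  (L3)  txn=BusRdX+Flush  M[L3]=71
step 25: P2: store L5 := 32  ⟶  IIM  (L5)  txn=BusRdX+Flush  M[L5]=57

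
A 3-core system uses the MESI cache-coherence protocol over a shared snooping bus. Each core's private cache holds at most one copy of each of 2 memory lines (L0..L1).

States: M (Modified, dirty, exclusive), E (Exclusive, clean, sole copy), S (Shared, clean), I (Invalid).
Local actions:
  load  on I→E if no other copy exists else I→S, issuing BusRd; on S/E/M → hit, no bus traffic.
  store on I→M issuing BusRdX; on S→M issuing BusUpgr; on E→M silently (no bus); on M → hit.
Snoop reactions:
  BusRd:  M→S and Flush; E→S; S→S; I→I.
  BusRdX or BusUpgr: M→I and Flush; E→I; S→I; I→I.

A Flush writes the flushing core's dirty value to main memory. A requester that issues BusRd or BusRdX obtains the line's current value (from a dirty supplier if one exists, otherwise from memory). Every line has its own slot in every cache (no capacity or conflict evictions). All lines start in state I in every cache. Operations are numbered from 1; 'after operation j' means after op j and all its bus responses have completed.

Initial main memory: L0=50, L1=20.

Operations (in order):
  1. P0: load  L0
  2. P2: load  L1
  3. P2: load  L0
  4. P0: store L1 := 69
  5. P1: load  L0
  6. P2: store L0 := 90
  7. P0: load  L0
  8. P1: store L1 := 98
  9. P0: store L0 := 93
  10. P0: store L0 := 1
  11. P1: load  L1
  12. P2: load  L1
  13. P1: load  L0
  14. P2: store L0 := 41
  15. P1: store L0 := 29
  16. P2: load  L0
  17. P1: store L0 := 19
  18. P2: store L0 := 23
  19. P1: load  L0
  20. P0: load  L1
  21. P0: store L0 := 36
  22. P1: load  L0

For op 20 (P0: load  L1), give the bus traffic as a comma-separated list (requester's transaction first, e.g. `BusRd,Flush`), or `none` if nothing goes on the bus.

bus = BusRd

[1] P0: load  L0 | P0:E(50), P1:I, P2:I | bus: BusRd
[2] P2: load  L1 | P0:I, P1:I, P2:E(20) | bus: BusRd
[3] P2: load  L0 | P0:S(50), P1:I, P2:S(50) | bus: BusRd
[4] P0: store L1 := 69 | P0:M(69), P1:I, P2:I | bus: BusRdX
[5] P1: load  L0 | P0:S(50), P1:S(50), P2:S(50) | bus: BusRd
[6] P2: store L0 := 90 | P0:I, P1:I, P2:M(90) | bus: BusUpgr
[7] P0: load  L0 | P0:S(90), P1:I, P2:S(90) | bus: BusRd,Flush
[8] P1: store L1 := 98 | P0:I, P1:M(98), P2:I | bus: BusRdX,Flush
[9] P0: store L0 := 93 | P0:M(93), P1:I, P2:I | bus: BusUpgr
[10] P0: store L0 := 1 | P0:M(1), P1:I, P2:I | bus: none
[11] P1: load  L1 | P0:I, P1:M(98), P2:I | bus: none
[12] P2: load  L1 | P0:I, P1:S(98), P2:S(98) | bus: BusRd,Flush
[13] P1: load  L0 | P0:S(1), P1:S(1), P2:I | bus: BusRd,Flush
[14] P2: store L0 := 41 | P0:I, P1:I, P2:M(41) | bus: BusRdX
[15] P1: store L0 := 29 | P0:I, P1:M(29), P2:I | bus: BusRdX,Flush
[16] P2: load  L0 | P0:I, P1:S(29), P2:S(29) | bus: BusRd,Flush
[17] P1: store L0 := 19 | P0:I, P1:M(19), P2:I | bus: BusUpgr
[18] P2: store L0 := 23 | P0:I, P1:I, P2:M(23) | bus: BusRdX,Flush
[19] P1: load  L0 | P0:I, P1:S(23), P2:S(23) | bus: BusRd,Flush
[20] P0: load  L1 | P0:S(98), P1:S(98), P2:S(98) | bus: BusRd
[21] P0: store L0 := 36 | P0:M(36), P1:I, P2:I | bus: BusRdX
[22] P1: load  L0 | P0:S(36), P1:S(36), P2:I | bus: BusRd,Flush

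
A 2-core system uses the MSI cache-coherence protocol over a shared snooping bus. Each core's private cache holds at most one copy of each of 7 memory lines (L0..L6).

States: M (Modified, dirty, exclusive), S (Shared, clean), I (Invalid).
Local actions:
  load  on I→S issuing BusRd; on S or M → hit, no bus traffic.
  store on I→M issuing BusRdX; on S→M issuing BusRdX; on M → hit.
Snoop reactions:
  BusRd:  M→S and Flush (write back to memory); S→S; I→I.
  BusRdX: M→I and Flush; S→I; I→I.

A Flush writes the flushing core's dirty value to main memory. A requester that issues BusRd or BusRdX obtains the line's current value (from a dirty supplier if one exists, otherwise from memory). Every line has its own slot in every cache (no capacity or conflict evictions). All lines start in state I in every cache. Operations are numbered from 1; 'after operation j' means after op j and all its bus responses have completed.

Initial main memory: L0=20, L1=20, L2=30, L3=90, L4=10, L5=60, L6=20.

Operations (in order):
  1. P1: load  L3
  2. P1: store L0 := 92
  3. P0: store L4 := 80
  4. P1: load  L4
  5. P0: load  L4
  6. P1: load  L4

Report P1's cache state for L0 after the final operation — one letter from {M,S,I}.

state = M

step 1: P1: load  L3  ⟶  IS  (L3)  txn=BusRd  M[L3]=90
step 2: P1: store L0 := 92  ⟶  IM  (L0)  txn=BusRdX  M[L0]=20
step 3: P0: store L4 := 80  ⟶  MI  (L4)  txn=BusRdX  M[L4]=10
step 4: P1: load  L4  ⟶  SS  (L4)  txn=BusRd+Flush  M[L4]=80
step 5: P0: load  L4  ⟶  SS  (L4)  txn=∅  M[L4]=80
step 6: P1: load  L4  ⟶  SS  (L4)  txn=∅  M[L4]=80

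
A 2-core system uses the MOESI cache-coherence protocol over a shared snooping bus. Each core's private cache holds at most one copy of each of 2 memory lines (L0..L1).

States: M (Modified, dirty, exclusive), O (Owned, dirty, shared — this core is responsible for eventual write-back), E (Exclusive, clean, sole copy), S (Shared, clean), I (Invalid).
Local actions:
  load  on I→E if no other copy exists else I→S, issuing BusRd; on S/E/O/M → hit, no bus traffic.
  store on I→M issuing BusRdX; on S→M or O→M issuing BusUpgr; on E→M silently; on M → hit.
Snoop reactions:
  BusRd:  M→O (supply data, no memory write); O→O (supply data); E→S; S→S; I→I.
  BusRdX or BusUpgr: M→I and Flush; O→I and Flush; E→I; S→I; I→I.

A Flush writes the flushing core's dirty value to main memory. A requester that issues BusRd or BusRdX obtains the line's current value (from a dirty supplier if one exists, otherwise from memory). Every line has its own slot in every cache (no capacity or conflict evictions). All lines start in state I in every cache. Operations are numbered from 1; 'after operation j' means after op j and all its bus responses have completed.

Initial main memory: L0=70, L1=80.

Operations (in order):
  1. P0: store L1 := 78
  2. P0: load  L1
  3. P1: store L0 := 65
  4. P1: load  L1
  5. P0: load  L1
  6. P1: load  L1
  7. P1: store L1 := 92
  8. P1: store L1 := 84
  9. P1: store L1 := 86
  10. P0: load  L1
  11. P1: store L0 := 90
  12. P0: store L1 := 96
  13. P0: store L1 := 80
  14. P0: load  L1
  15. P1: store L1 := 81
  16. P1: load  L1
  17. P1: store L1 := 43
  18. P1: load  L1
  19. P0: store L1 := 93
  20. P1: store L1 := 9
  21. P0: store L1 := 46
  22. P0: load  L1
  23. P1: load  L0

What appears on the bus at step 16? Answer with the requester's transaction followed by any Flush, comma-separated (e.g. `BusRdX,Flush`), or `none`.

bus = none

  op1 P0: store L1 := 78 → M/I on L1; bus BusRdX; mem=80
  op2 P0: load  L1 → M/I on L1; bus (none); mem=80
  op3 P1: store L0 := 65 → I/M on L0; bus BusRdX; mem=70
  op4 P1: load  L1 → O/S on L1; bus BusRd; mem=80
  op5 P0: load  L1 → O/S on L1; bus (none); mem=80
  op6 P1: load  L1 → O/S on L1; bus (none); mem=80
  op7 P1: store L1 := 92 → I/M on L1; bus BusUpgr Flush; mem=78
  op8 P1: store L1 := 84 → I/M on L1; bus (none); mem=78
  op9 P1: store L1 := 86 → I/M on L1; bus (none); mem=78
  op10 P0: load  L1 → S/O on L1; bus BusRd; mem=78
  op11 P1: store L0 := 90 → I/M on L0; bus (none); mem=70
  op12 P0: store L1 := 96 → M/I on L1; bus BusUpgr Flush; mem=86
  op13 P0: store L1 := 80 → M/I on L1; bus (none); mem=86
  op14 P0: load  L1 → M/I on L1; bus (none); mem=86
  op15 P1: store L1 := 81 → I/M on L1; bus BusRdX Flush; mem=80
  op16 P1: load  L1 → I/M on L1; bus (none); mem=80
  op17 P1: store L1 := 43 → I/M on L1; bus (none); mem=80
  op18 P1: load  L1 → I/M on L1; bus (none); mem=80
  op19 P0: store L1 := 93 → M/I on L1; bus BusRdX Flush; mem=43
  op20 P1: store L1 := 9 → I/M on L1; bus BusRdX Flush; mem=93
  op21 P0: store L1 := 46 → M/I on L1; bus BusRdX Flush; mem=9
  op22 P0: load  L1 → M/I on L1; bus (none); mem=9
  op23 P1: load  L0 → I/M on L0; bus (none); mem=70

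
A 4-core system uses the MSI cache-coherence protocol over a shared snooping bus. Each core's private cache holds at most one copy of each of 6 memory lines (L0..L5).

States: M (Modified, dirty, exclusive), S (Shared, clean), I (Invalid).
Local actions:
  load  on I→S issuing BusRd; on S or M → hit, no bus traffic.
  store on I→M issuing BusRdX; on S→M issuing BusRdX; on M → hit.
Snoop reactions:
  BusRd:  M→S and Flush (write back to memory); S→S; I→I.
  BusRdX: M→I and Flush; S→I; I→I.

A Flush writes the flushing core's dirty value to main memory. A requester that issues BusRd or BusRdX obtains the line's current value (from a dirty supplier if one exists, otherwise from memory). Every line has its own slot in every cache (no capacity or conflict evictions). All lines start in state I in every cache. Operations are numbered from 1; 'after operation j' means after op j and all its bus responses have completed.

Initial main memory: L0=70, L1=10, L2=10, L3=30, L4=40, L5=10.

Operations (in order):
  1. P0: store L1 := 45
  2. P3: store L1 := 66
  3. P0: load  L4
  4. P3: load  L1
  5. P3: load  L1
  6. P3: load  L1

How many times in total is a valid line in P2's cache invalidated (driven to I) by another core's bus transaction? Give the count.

invalidations = 0

[1] P0: store L1 := 45 | P0:M(45), P1:I, P2:I, P3:I | bus: BusRdX
[2] P3: store L1 := 66 | P0:I, P1:I, P2:I, P3:M(66) | bus: BusRdX,Flush
[3] P0: load  L4 | P0:S(40), P1:I, P2:I, P3:I | bus: BusRd
[4] P3: load  L1 | P0:I, P1:I, P2:I, P3:M(66) | bus: none
[5] P3: load  L1 | P0:I, P1:I, P2:I, P3:M(66) | bus: none
[6] P3: load  L1 | P0:I, P1:I, P2:I, P3:M(66) | bus: none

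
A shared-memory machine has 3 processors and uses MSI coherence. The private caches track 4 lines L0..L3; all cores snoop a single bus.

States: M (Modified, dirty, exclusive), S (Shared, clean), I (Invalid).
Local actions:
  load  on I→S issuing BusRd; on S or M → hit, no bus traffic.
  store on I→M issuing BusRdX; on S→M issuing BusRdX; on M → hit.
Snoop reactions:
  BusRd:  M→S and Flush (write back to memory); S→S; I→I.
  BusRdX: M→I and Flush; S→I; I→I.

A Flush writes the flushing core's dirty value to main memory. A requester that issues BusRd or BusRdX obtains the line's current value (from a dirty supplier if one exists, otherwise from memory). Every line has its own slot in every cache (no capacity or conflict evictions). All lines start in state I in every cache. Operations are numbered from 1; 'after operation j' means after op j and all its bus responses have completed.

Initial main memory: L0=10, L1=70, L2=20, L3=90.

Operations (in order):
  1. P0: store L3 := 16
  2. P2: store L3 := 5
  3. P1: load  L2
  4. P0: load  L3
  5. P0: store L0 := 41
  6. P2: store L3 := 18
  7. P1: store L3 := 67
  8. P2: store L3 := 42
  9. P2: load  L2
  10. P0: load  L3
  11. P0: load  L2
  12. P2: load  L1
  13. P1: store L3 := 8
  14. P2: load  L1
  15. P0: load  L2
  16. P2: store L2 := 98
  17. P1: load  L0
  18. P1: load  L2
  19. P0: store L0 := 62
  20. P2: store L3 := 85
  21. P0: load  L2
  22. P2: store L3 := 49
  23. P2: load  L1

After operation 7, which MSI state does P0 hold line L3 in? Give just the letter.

state = I

[1] P0: store L3 := 16 | P0:M(16), P1:I, P2:I | bus: BusRdX
[2] P2: store L3 := 5 | P0:I, P1:I, P2:M(5) | bus: BusRdX,Flush
[3] P1: load  L2 | P0:I, P1:S(20), P2:I | bus: BusRd
[4] P0: load  L3 | P0:S(5), P1:I, P2:S(5) | bus: BusRd,Flush
[5] P0: store L0 := 41 | P0:M(41), P1:I, P2:I | bus: BusRdX
[6] P2: store L3 := 18 | P0:I, P1:I, P2:M(18) | bus: BusRdX
[7] P1: store L3 := 67 | P0:I, P1:M(67), P2:I | bus: BusRdX,Flush
[8] P2: store L3 := 42 | P0:I, P1:I, P2:M(42) | bus: BusRdX,Flush
[9] P2: load  L2 | P0:I, P1:S(20), P2:S(20) | bus: BusRd
[10] P0: load  L3 | P0:S(42), P1:I, P2:S(42) | bus: BusRd,Flush
[11] P0: load  L2 | P0:S(20), P1:S(20), P2:S(20) | bus: BusRd
[12] P2: load  L1 | P0:I, P1:I, P2:S(70) | bus: BusRd
[13] P1: store L3 := 8 | P0:I, P1:M(8), P2:I | bus: BusRdX
[14] P2: load  L1 | P0:I, P1:I, P2:S(70) | bus: none
[15] P0: load  L2 | P0:S(20), P1:S(20), P2:S(20) | bus: none
[16] P2: store L2 := 98 | P0:I, P1:I, P2:M(98) | bus: BusRdX
[17] P1: load  L0 | P0:S(41), P1:S(41), P2:I | bus: BusRd,Flush
[18] P1: load  L2 | P0:I, P1:S(98), P2:S(98) | bus: BusRd,Flush
[19] P0: store L0 := 62 | P0:M(62), P1:I, P2:I | bus: BusRdX
[20] P2: store L3 := 85 | P0:I, P1:I, P2:M(85) | bus: BusRdX,Flush
[21] P0: load  L2 | P0:S(98), P1:S(98), P2:S(98) | bus: BusRd
[22] P2: store L3 := 49 | P0:I, P1:I, P2:M(49) | bus: none
[23] P2: load  L1 | P0:I, P1:I, P2:S(70) | bus: none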